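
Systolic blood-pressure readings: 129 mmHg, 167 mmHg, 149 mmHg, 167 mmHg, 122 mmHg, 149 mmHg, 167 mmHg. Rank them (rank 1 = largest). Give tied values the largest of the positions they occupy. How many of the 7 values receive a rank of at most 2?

Sorted (descending): 167, 167, 167, 149, 149, 129, 122
The 3 values of 167 occupy positions 1–3 → each gets rank 3.
The 2 values of 149 occupy positions 4–5 → each gets rank 5.
Ranks ≤ 2: {} → 0 values.

0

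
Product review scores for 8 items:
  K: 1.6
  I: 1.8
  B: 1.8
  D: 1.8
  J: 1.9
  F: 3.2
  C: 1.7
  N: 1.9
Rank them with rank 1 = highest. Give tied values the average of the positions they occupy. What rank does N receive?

2.5

Sorted (descending): 3.2, 1.9, 1.9, 1.8, 1.8, 1.8, 1.7, 1.6
The 2 values of 1.9 occupy positions 2–3 → average rank (2+3)/2 = 2.5.
The 3 values of 1.8 occupy positions 4–6 → average rank 5.
N has value 1.9 → rank 2.5.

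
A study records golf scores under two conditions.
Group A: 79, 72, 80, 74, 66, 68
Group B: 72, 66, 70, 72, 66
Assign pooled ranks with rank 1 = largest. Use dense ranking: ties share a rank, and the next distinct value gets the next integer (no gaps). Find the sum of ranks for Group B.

27

Sorted (descending): 80, 79, 74, 72, 72, 72, 70, 68, 66, 66, 66
The 3 values of 72 share dense rank 4.
The 3 values of 66 share dense rank 7.
Remaining distinct values take the next consecutive integers.
Group B values → pooled ranks: 72→4, 66→7, 70→5, 72→4, 66→7
Rank sum = 4 + 7 + 5 + 4 + 7 = 27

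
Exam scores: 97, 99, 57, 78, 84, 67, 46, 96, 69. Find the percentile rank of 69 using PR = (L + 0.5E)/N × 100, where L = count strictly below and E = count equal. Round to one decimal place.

38.9

N = 9.
Strictly below 69: 3. Equal to 69: 1.
PR = (3 + 0.5·1)/9 × 100 = 38.9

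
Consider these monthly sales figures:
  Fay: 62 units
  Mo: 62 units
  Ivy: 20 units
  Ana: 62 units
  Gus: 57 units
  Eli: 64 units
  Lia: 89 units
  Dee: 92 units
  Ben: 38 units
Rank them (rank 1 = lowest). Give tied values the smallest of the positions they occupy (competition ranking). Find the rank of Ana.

Sorted (ascending): 20, 38, 57, 62, 62, 62, 64, 89, 92
The 3 values of 62 occupy positions 4–6 → each gets rank 4.
Ana has value 62 units → rank 4.

4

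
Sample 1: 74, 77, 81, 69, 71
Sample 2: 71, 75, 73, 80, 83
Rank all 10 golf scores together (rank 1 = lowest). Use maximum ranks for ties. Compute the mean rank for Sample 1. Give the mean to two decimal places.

5.00

Sorted (ascending): 69, 71, 71, 73, 74, 75, 77, 80, 81, 83
The 2 values of 71 occupy positions 2–3 → each gets rank 3.
Sample 1 values → pooled ranks: 74→5, 77→7, 81→9, 69→1, 71→3
Mean rank = (5 + 7 + 9 + 1 + 3) / 5 = 5.00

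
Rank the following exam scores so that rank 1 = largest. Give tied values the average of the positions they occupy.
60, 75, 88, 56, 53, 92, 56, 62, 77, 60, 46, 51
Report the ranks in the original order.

Sorted (descending): 92, 88, 77, 75, 62, 60, 60, 56, 56, 53, 51, 46
The 2 values of 60 occupy positions 6–7 → average rank (6+7)/2 = 6.5.
The 2 values of 56 occupy positions 8–9 → average rank (8+9)/2 = 8.5.

6.5, 4, 2, 8.5, 10, 1, 8.5, 5, 3, 6.5, 12, 11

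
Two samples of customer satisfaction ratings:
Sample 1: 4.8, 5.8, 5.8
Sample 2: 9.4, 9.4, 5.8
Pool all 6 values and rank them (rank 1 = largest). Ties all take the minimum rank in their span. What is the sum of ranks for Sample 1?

Sorted (descending): 9.4, 9.4, 5.8, 5.8, 5.8, 4.8
The 2 values of 9.4 occupy positions 1–2 → each gets rank 1.
The 3 values of 5.8 occupy positions 3–5 → each gets rank 3.
Sample 1 values → pooled ranks: 4.8→6, 5.8→3, 5.8→3
Rank sum = 6 + 3 + 3 = 12

12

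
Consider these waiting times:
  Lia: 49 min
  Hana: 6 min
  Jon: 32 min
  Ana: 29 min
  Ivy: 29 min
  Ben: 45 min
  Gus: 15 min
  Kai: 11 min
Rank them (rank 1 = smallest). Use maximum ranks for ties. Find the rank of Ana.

Sorted (ascending): 6, 11, 15, 29, 29, 32, 45, 49
The 2 values of 29 occupy positions 4–5 → each gets rank 5.
Ana has value 29 min → rank 5.

5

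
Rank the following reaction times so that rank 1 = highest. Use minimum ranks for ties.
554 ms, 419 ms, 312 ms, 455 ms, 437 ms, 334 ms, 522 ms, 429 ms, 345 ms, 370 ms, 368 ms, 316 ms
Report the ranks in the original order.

Sorted (descending): 554, 522, 455, 437, 429, 419, 370, 368, 345, 334, 316, 312
No ties — each value takes its position as its rank.

1, 6, 12, 3, 4, 10, 2, 5, 9, 7, 8, 11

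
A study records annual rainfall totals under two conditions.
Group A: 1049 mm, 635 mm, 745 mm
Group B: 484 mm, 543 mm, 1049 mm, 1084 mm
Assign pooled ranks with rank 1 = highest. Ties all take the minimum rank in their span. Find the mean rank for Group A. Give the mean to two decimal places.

Sorted (descending): 1084, 1049, 1049, 745, 635, 543, 484
The 2 values of 1049 occupy positions 2–3 → each gets rank 2.
Group A values → pooled ranks: 1049→2, 635→5, 745→4
Mean rank = (2 + 5 + 4) / 3 = 3.67

3.67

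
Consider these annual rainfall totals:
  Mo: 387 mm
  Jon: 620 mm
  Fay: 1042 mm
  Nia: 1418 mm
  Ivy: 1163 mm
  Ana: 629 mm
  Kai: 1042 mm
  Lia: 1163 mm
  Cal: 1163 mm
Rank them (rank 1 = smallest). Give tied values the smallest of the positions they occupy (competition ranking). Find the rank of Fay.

Sorted (ascending): 387, 620, 629, 1042, 1042, 1163, 1163, 1163, 1418
The 2 values of 1042 occupy positions 4–5 → each gets rank 4.
The 3 values of 1163 occupy positions 6–8 → each gets rank 6.
Fay has value 1042 mm → rank 4.

4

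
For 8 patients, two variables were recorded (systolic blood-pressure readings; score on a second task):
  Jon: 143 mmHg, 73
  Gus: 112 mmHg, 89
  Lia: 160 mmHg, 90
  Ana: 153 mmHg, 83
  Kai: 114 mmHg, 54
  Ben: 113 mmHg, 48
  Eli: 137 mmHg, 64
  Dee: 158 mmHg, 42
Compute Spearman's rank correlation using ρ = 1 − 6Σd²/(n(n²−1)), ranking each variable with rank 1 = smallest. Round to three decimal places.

Ranks of variable 1: 5, 1, 8, 6, 3, 2, 4, 7
Ranks of variable 2: 5, 7, 8, 6, 3, 2, 4, 1
d = r₁ − r₂: 0, -6, 0, 0, 0, 0, 0, 6
d²: 0, 36, 0, 0, 0, 0, 0, 36; Σd² = 72
ρ = 1 − 6·72/(8·63) = 1 − 432/504 = 0.143

0.143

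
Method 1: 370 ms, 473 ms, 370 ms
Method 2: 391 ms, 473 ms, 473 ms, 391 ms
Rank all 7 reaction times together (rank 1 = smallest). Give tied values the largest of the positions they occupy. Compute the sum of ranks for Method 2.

Sorted (ascending): 370, 370, 391, 391, 473, 473, 473
The 2 values of 370 occupy positions 1–2 → each gets rank 2.
The 2 values of 391 occupy positions 3–4 → each gets rank 4.
The 3 values of 473 occupy positions 5–7 → each gets rank 7.
Method 2 values → pooled ranks: 391→4, 473→7, 473→7, 391→4
Rank sum = 4 + 7 + 7 + 4 = 22

22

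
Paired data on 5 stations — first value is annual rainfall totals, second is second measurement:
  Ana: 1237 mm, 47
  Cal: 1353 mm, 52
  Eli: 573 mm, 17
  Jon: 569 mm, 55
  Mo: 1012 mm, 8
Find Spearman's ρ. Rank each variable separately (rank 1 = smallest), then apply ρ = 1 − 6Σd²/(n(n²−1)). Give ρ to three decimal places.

Ranks of variable 1: 4, 5, 2, 1, 3
Ranks of variable 2: 3, 4, 2, 5, 1
d = r₁ − r₂: 1, 1, 0, -4, 2
d²: 1, 1, 0, 16, 4; Σd² = 22
ρ = 1 − 6·22/(5·24) = 1 − 132/120 = -0.100

-0.100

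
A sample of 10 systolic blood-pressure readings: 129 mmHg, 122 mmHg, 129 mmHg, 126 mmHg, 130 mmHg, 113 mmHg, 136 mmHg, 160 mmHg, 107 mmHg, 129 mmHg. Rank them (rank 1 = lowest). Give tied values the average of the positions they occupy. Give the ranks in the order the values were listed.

6, 3, 6, 4, 8, 2, 9, 10, 1, 6

Sorted (ascending): 107, 113, 122, 126, 129, 129, 129, 130, 136, 160
The 3 values of 129 occupy positions 5–7 → average rank 6.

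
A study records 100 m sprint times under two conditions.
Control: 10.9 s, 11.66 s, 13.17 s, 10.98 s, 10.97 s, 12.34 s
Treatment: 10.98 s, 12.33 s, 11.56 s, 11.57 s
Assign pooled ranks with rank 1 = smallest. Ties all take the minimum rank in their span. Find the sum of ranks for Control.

Sorted (ascending): 10.9, 10.97, 10.98, 10.98, 11.56, 11.57, 11.66, 12.33, 12.34, 13.17
The 2 values of 10.98 occupy positions 3–4 → each gets rank 3.
Control values → pooled ranks: 10.9→1, 11.66→7, 13.17→10, 10.98→3, 10.97→2, 12.34→9
Rank sum = 1 + 7 + 10 + 3 + 2 + 9 = 32

32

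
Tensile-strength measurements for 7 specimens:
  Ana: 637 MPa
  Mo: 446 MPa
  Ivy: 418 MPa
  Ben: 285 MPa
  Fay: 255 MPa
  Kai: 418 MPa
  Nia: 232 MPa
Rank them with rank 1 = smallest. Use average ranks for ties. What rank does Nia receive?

1

Sorted (ascending): 232, 255, 285, 418, 418, 446, 637
The 2 values of 418 occupy positions 4–5 → average rank (4+5)/2 = 4.5.
Nia has value 232 MPa → rank 1.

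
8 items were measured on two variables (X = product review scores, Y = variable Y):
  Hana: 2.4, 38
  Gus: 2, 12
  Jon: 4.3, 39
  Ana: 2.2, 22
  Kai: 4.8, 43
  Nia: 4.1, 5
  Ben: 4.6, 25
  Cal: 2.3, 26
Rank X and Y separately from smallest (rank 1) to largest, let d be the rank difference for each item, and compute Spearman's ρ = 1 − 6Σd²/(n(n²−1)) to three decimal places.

Ranks of variable 1: 4, 1, 6, 2, 8, 5, 7, 3
Ranks of variable 2: 6, 2, 7, 3, 8, 1, 4, 5
d = r₁ − r₂: -2, -1, -1, -1, 0, 4, 3, -2
d²: 4, 1, 1, 1, 0, 16, 9, 4; Σd² = 36
ρ = 1 − 6·36/(8·63) = 1 − 216/504 = 0.571

0.571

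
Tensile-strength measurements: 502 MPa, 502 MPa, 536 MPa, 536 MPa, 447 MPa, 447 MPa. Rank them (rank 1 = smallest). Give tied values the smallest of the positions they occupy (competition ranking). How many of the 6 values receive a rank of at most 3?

Sorted (ascending): 447, 447, 502, 502, 536, 536
The 2 values of 447 occupy positions 1–2 → each gets rank 1.
The 2 values of 502 occupy positions 3–4 → each gets rank 3.
The 2 values of 536 occupy positions 5–6 → each gets rank 5.
Ranks ≤ 3: {1, 1, 3, 3} → 4 values.

4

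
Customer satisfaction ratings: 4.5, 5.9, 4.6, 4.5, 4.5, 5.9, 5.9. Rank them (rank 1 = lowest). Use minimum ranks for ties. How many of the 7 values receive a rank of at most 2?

3

Sorted (ascending): 4.5, 4.5, 4.5, 4.6, 5.9, 5.9, 5.9
The 3 values of 4.5 occupy positions 1–3 → each gets rank 1.
The 3 values of 5.9 occupy positions 5–7 → each gets rank 5.
Ranks ≤ 2: {1, 1, 1} → 3 values.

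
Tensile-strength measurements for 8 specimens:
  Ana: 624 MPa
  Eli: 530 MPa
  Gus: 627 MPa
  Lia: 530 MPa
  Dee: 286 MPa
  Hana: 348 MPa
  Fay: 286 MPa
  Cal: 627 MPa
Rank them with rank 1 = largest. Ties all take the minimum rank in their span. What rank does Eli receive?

Sorted (descending): 627, 627, 624, 530, 530, 348, 286, 286
The 2 values of 627 occupy positions 1–2 → each gets rank 1.
The 2 values of 530 occupy positions 4–5 → each gets rank 4.
The 2 values of 286 occupy positions 7–8 → each gets rank 7.
Eli has value 530 MPa → rank 4.

4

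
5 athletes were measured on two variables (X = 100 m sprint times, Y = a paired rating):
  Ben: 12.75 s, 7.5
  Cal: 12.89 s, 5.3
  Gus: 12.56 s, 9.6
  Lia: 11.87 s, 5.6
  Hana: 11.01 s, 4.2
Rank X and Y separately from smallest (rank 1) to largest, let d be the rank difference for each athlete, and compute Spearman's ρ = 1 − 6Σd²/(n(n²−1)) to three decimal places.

Ranks of variable 1: 4, 5, 3, 2, 1
Ranks of variable 2: 4, 2, 5, 3, 1
d = r₁ − r₂: 0, 3, -2, -1, 0
d²: 0, 9, 4, 1, 0; Σd² = 14
ρ = 1 − 6·14/(5·24) = 1 − 84/120 = 0.300

0.300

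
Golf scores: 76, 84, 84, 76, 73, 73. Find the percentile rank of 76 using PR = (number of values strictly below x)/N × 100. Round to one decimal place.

N = 6.
Strictly below 76: 2. Equal to 76: 2.
PR = 2/6 × 100 = 33.3

33.3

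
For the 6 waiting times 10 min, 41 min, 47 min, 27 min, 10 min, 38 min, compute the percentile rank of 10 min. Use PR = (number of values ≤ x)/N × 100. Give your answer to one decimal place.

N = 6.
Strictly below 10: 0. Equal to 10: 2.
PR = 2/6 × 100 = 33.3

33.3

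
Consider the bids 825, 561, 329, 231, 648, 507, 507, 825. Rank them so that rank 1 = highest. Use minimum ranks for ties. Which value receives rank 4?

Sorted (descending): 825, 825, 648, 561, 507, 507, 329, 231
The 2 values of 825 occupy positions 1–2 → each gets rank 1.
The 2 values of 507 occupy positions 5–6 → each gets rank 5.
Rank 4 → value 561.

561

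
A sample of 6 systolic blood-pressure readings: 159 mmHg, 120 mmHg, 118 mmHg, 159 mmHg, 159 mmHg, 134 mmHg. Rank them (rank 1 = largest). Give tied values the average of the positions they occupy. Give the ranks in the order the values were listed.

2, 5, 6, 2, 2, 4

Sorted (descending): 159, 159, 159, 134, 120, 118
The 3 values of 159 occupy positions 1–3 → average rank 2.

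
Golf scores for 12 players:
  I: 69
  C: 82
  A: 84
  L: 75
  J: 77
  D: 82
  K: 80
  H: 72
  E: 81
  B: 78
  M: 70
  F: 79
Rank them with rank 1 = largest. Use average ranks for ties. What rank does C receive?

2.5

Sorted (descending): 84, 82, 82, 81, 80, 79, 78, 77, 75, 72, 70, 69
The 2 values of 82 occupy positions 2–3 → average rank (2+3)/2 = 2.5.
C has value 82 → rank 2.5.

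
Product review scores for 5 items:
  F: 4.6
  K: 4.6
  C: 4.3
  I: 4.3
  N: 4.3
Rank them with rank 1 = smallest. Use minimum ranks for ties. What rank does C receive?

Sorted (ascending): 4.3, 4.3, 4.3, 4.6, 4.6
The 3 values of 4.3 occupy positions 1–3 → each gets rank 1.
The 2 values of 4.6 occupy positions 4–5 → each gets rank 4.
C has value 4.3 → rank 1.

1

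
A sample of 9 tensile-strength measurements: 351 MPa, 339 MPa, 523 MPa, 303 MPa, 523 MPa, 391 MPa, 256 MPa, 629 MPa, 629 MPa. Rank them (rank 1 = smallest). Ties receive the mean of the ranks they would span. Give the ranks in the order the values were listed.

4, 3, 6.5, 2, 6.5, 5, 1, 8.5, 8.5

Sorted (ascending): 256, 303, 339, 351, 391, 523, 523, 629, 629
The 2 values of 523 occupy positions 6–7 → average rank (6+7)/2 = 6.5.
The 2 values of 629 occupy positions 8–9 → average rank (8+9)/2 = 8.5.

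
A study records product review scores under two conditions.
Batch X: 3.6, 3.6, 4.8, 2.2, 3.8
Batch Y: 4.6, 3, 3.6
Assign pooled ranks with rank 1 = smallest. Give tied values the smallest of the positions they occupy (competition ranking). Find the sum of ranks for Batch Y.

12

Sorted (ascending): 2.2, 3, 3.6, 3.6, 3.6, 3.8, 4.6, 4.8
The 3 values of 3.6 occupy positions 3–5 → each gets rank 3.
Batch Y values → pooled ranks: 4.6→7, 3→2, 3.6→3
Rank sum = 7 + 2 + 3 = 12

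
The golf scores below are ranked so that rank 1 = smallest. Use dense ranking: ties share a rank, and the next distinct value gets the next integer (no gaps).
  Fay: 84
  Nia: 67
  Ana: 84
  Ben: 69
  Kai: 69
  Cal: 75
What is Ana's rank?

Sorted (ascending): 67, 69, 69, 75, 84, 84
The 2 values of 69 share dense rank 2.
The 2 values of 84 share dense rank 4.
Remaining distinct values take the next consecutive integers.
Ana has value 84 → rank 4.

4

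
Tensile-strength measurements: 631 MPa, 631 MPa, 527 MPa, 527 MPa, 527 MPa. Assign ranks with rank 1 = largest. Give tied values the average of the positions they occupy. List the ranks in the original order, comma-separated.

1.5, 1.5, 4, 4, 4

Sorted (descending): 631, 631, 527, 527, 527
The 2 values of 631 occupy positions 1–2 → average rank (1+2)/2 = 1.5.
The 3 values of 527 occupy positions 3–5 → average rank 4.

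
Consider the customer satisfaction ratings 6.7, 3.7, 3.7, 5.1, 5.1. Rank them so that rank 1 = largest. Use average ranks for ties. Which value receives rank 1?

6.7

Sorted (descending): 6.7, 5.1, 5.1, 3.7, 3.7
The 2 values of 5.1 occupy positions 2–3 → average rank (2+3)/2 = 2.5.
The 2 values of 3.7 occupy positions 4–5 → average rank (4+5)/2 = 4.5.
Rank 1 → value 6.7.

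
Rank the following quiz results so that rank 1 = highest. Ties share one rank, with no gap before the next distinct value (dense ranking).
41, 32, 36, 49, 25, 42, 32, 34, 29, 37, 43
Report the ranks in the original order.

4, 8, 6, 1, 10, 3, 8, 7, 9, 5, 2

Sorted (descending): 49, 43, 42, 41, 37, 36, 34, 32, 32, 29, 25
The 2 values of 32 share dense rank 8.
Remaining distinct values take the next consecutive integers.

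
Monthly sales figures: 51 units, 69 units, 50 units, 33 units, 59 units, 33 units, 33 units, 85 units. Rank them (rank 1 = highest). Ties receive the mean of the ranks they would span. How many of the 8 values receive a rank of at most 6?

Sorted (descending): 85, 69, 59, 51, 50, 33, 33, 33
The 3 values of 33 occupy positions 6–8 → average rank 7.
Ranks ≤ 6: {1, 2, 3, 4, 5} → 5 values.

5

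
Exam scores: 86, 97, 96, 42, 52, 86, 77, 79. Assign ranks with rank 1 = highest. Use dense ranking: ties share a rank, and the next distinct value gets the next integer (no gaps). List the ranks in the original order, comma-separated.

Sorted (descending): 97, 96, 86, 86, 79, 77, 52, 42
The 2 values of 86 share dense rank 3.
Remaining distinct values take the next consecutive integers.

3, 1, 2, 7, 6, 3, 5, 4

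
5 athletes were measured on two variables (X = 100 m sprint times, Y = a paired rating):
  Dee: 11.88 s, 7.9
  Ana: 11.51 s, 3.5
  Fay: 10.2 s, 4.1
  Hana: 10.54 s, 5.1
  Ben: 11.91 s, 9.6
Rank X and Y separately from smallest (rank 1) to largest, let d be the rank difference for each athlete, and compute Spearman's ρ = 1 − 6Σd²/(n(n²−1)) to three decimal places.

0.700

Ranks of variable 1: 4, 3, 1, 2, 5
Ranks of variable 2: 4, 1, 2, 3, 5
d = r₁ − r₂: 0, 2, -1, -1, 0
d²: 0, 4, 1, 1, 0; Σd² = 6
ρ = 1 − 6·6/(5·24) = 1 − 36/120 = 0.700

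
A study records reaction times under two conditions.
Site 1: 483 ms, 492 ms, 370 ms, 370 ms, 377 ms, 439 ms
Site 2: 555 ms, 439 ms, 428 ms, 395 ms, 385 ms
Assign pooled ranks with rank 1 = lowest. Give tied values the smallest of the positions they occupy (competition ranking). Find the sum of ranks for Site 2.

Sorted (ascending): 370, 370, 377, 385, 395, 428, 439, 439, 483, 492, 555
The 2 values of 370 occupy positions 1–2 → each gets rank 1.
The 2 values of 439 occupy positions 7–8 → each gets rank 7.
Site 2 values → pooled ranks: 555→11, 439→7, 428→6, 395→5, 385→4
Rank sum = 11 + 7 + 6 + 5 + 4 = 33

33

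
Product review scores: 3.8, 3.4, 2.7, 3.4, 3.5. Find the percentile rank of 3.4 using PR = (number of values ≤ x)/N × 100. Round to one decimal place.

N = 5.
Strictly below 3.4: 1. Equal to 3.4: 2.
PR = 3/5 × 100 = 60.0

60.0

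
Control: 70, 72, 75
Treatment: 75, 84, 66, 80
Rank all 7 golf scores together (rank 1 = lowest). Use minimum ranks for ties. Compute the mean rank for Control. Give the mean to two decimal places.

3.00

Sorted (ascending): 66, 70, 72, 75, 75, 80, 84
The 2 values of 75 occupy positions 4–5 → each gets rank 4.
Control values → pooled ranks: 70→2, 72→3, 75→4
Mean rank = (2 + 3 + 4) / 3 = 3.00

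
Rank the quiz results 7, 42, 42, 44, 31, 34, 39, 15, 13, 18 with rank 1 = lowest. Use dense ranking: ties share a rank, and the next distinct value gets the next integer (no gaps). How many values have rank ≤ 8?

9

Sorted (ascending): 7, 13, 15, 18, 31, 34, 39, 42, 42, 44
The 2 values of 42 share dense rank 8.
Remaining distinct values take the next consecutive integers.
Ranks ≤ 8: {1, 2, 3, 4, 5, 6, 7, 8, 8} → 9 values.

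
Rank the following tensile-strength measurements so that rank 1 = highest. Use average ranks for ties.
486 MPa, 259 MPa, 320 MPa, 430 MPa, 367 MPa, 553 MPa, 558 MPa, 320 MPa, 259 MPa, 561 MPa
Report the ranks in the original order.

4, 9.5, 7.5, 5, 6, 3, 2, 7.5, 9.5, 1

Sorted (descending): 561, 558, 553, 486, 430, 367, 320, 320, 259, 259
The 2 values of 320 occupy positions 7–8 → average rank (7+8)/2 = 7.5.
The 2 values of 259 occupy positions 9–10 → average rank (9+10)/2 = 9.5.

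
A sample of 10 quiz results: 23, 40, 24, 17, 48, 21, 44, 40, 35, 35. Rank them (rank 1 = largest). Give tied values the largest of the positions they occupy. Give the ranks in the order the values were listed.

8, 4, 7, 10, 1, 9, 2, 4, 6, 6

Sorted (descending): 48, 44, 40, 40, 35, 35, 24, 23, 21, 17
The 2 values of 40 occupy positions 3–4 → each gets rank 4.
The 2 values of 35 occupy positions 5–6 → each gets rank 6.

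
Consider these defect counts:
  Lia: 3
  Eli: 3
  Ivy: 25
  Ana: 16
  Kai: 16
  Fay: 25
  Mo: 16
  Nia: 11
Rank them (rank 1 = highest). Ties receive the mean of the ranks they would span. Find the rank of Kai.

4

Sorted (descending): 25, 25, 16, 16, 16, 11, 3, 3
The 2 values of 25 occupy positions 1–2 → average rank (1+2)/2 = 1.5.
The 3 values of 16 occupy positions 3–5 → average rank 4.
The 2 values of 3 occupy positions 7–8 → average rank (7+8)/2 = 7.5.
Kai has value 16 → rank 4.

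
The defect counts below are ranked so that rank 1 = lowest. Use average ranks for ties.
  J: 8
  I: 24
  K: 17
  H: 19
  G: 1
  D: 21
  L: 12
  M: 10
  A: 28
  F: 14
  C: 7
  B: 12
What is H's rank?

Sorted (ascending): 1, 7, 8, 10, 12, 12, 14, 17, 19, 21, 24, 28
The 2 values of 12 occupy positions 5–6 → average rank (5+6)/2 = 5.5.
H has value 19 → rank 9.

9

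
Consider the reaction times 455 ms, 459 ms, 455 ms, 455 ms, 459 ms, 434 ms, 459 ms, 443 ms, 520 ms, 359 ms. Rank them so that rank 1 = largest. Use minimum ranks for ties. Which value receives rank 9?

434

Sorted (descending): 520, 459, 459, 459, 455, 455, 455, 443, 434, 359
The 3 values of 459 occupy positions 2–4 → each gets rank 2.
The 3 values of 455 occupy positions 5–7 → each gets rank 5.
Rank 9 → value 434.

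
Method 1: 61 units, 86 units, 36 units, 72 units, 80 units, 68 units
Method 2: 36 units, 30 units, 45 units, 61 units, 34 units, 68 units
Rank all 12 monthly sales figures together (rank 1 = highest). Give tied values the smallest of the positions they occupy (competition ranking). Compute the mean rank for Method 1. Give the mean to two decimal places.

4.17

Sorted (descending): 86, 80, 72, 68, 68, 61, 61, 45, 36, 36, 34, 30
The 2 values of 68 occupy positions 4–5 → each gets rank 4.
The 2 values of 61 occupy positions 6–7 → each gets rank 6.
The 2 values of 36 occupy positions 9–10 → each gets rank 9.
Method 1 values → pooled ranks: 61→6, 86→1, 36→9, 72→3, 80→2, 68→4
Mean rank = (6 + 1 + 9 + 3 + 2 + 4) / 6 = 4.17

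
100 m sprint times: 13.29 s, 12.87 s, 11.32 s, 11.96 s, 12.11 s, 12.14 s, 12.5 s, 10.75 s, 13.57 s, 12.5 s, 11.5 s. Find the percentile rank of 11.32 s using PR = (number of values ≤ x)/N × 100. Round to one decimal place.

18.2

N = 11.
Strictly below 11.32: 1. Equal to 11.32: 1.
PR = 2/11 × 100 = 18.2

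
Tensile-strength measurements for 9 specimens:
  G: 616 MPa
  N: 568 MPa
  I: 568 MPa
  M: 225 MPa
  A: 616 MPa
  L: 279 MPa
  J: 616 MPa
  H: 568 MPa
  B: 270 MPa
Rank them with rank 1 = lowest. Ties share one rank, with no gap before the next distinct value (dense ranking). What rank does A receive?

Sorted (ascending): 225, 270, 279, 568, 568, 568, 616, 616, 616
The 3 values of 568 share dense rank 4.
The 3 values of 616 share dense rank 5.
Remaining distinct values take the next consecutive integers.
A has value 616 MPa → rank 5.

5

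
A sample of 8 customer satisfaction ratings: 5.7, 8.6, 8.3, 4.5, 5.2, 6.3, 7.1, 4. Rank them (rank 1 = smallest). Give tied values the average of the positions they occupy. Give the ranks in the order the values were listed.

Sorted (ascending): 4, 4.5, 5.2, 5.7, 6.3, 7.1, 8.3, 8.6
No ties — each value takes its position as its rank.

4, 8, 7, 2, 3, 5, 6, 1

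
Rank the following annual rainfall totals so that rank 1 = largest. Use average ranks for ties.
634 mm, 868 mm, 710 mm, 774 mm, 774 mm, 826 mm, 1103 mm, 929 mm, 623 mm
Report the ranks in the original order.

Sorted (descending): 1103, 929, 868, 826, 774, 774, 710, 634, 623
The 2 values of 774 occupy positions 5–6 → average rank (5+6)/2 = 5.5.

8, 3, 7, 5.5, 5.5, 4, 1, 2, 9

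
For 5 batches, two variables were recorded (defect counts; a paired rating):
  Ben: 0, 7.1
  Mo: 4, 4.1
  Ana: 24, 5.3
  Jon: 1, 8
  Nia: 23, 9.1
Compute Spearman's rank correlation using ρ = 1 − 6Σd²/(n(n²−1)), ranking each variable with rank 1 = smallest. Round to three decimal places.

-0.100

Ranks of variable 1: 1, 3, 5, 2, 4
Ranks of variable 2: 3, 1, 2, 4, 5
d = r₁ − r₂: -2, 2, 3, -2, -1
d²: 4, 4, 9, 4, 1; Σd² = 22
ρ = 1 − 6·22/(5·24) = 1 − 132/120 = -0.100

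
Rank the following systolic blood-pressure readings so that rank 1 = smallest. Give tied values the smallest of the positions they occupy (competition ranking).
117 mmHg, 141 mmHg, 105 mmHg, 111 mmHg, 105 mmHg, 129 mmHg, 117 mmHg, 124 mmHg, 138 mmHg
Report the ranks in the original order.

Sorted (ascending): 105, 105, 111, 117, 117, 124, 129, 138, 141
The 2 values of 105 occupy positions 1–2 → each gets rank 1.
The 2 values of 117 occupy positions 4–5 → each gets rank 4.

4, 9, 1, 3, 1, 7, 4, 6, 8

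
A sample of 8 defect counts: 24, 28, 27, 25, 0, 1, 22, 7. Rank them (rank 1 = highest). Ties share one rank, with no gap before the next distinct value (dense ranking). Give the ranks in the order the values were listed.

Sorted (descending): 28, 27, 25, 24, 22, 7, 1, 0
No ties — each value takes its position as its rank.

4, 1, 2, 3, 8, 7, 5, 6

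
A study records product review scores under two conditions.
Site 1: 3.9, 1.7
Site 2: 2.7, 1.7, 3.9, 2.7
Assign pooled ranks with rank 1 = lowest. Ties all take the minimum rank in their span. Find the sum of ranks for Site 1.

6

Sorted (ascending): 1.7, 1.7, 2.7, 2.7, 3.9, 3.9
The 2 values of 1.7 occupy positions 1–2 → each gets rank 1.
The 2 values of 2.7 occupy positions 3–4 → each gets rank 3.
The 2 values of 3.9 occupy positions 5–6 → each gets rank 5.
Site 1 values → pooled ranks: 3.9→5, 1.7→1
Rank sum = 5 + 1 = 6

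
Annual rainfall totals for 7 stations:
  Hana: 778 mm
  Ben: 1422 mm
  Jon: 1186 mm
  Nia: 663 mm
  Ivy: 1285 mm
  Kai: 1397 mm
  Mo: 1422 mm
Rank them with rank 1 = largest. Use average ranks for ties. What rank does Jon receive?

Sorted (descending): 1422, 1422, 1397, 1285, 1186, 778, 663
The 2 values of 1422 occupy positions 1–2 → average rank (1+2)/2 = 1.5.
Jon has value 1186 mm → rank 5.

5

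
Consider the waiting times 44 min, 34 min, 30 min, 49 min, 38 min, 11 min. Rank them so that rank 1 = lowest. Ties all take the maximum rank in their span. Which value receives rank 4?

38

Sorted (ascending): 11, 30, 34, 38, 44, 49
No ties — each value takes its position as its rank.
Rank 4 → value 38.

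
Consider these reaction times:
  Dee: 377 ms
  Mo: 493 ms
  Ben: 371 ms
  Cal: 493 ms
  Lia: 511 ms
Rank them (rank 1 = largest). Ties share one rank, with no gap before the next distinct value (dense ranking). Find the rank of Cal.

2

Sorted (descending): 511, 493, 493, 377, 371
The 2 values of 493 share dense rank 2.
Remaining distinct values take the next consecutive integers.
Cal has value 493 ms → rank 2.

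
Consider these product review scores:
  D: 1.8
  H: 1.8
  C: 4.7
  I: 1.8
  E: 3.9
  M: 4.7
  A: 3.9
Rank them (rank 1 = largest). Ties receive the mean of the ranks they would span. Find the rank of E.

Sorted (descending): 4.7, 4.7, 3.9, 3.9, 1.8, 1.8, 1.8
The 2 values of 4.7 occupy positions 1–2 → average rank (1+2)/2 = 1.5.
The 2 values of 3.9 occupy positions 3–4 → average rank (3+4)/2 = 3.5.
The 3 values of 1.8 occupy positions 5–7 → average rank 6.
E has value 3.9 → rank 3.5.

3.5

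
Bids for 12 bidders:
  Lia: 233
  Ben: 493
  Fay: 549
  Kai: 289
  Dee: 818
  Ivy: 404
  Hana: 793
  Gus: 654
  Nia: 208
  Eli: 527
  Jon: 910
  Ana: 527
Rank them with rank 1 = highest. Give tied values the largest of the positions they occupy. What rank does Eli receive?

7

Sorted (descending): 910, 818, 793, 654, 549, 527, 527, 493, 404, 289, 233, 208
The 2 values of 527 occupy positions 6–7 → each gets rank 7.
Eli has value 527 → rank 7.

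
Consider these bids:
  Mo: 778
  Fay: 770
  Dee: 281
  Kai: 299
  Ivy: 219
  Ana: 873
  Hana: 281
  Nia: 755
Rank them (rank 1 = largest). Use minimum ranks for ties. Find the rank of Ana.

Sorted (descending): 873, 778, 770, 755, 299, 281, 281, 219
The 2 values of 281 occupy positions 6–7 → each gets rank 6.
Ana has value 873 → rank 1.

1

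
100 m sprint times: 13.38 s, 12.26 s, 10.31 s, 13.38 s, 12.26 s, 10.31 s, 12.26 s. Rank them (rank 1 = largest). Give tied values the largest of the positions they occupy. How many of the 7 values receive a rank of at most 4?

2

Sorted (descending): 13.38, 13.38, 12.26, 12.26, 12.26, 10.31, 10.31
The 2 values of 13.38 occupy positions 1–2 → each gets rank 2.
The 3 values of 12.26 occupy positions 3–5 → each gets rank 5.
The 2 values of 10.31 occupy positions 6–7 → each gets rank 7.
Ranks ≤ 4: {2, 2} → 2 values.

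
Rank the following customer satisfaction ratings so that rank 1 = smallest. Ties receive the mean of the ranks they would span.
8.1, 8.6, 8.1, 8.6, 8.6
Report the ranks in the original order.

Sorted (ascending): 8.1, 8.1, 8.6, 8.6, 8.6
The 2 values of 8.1 occupy positions 1–2 → average rank (1+2)/2 = 1.5.
The 3 values of 8.6 occupy positions 3–5 → average rank 4.

1.5, 4, 1.5, 4, 4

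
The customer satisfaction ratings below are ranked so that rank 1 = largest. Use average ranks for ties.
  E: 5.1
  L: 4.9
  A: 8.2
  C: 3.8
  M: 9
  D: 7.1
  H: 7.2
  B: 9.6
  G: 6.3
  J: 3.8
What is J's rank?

9.5

Sorted (descending): 9.6, 9, 8.2, 7.2, 7.1, 6.3, 5.1, 4.9, 3.8, 3.8
The 2 values of 3.8 occupy positions 9–10 → average rank (9+10)/2 = 9.5.
J has value 3.8 → rank 9.5.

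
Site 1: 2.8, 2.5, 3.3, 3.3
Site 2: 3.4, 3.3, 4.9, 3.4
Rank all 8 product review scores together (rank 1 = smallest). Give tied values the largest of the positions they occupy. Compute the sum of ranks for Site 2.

Sorted (ascending): 2.5, 2.8, 3.3, 3.3, 3.3, 3.4, 3.4, 4.9
The 3 values of 3.3 occupy positions 3–5 → each gets rank 5.
The 2 values of 3.4 occupy positions 6–7 → each gets rank 7.
Site 2 values → pooled ranks: 3.4→7, 3.3→5, 4.9→8, 3.4→7
Rank sum = 7 + 5 + 8 + 7 = 27

27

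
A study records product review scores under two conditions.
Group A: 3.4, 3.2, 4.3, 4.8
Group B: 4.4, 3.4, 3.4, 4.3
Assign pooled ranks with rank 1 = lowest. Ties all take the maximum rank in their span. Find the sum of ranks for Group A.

19

Sorted (ascending): 3.2, 3.4, 3.4, 3.4, 4.3, 4.3, 4.4, 4.8
The 3 values of 3.4 occupy positions 2–4 → each gets rank 4.
The 2 values of 4.3 occupy positions 5–6 → each gets rank 6.
Group A values → pooled ranks: 3.4→4, 3.2→1, 4.3→6, 4.8→8
Rank sum = 4 + 1 + 6 + 8 = 19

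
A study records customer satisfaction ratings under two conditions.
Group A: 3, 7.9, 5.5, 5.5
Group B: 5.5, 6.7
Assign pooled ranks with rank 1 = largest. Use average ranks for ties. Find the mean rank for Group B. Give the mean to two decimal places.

Sorted (descending): 7.9, 6.7, 5.5, 5.5, 5.5, 3
The 3 values of 5.5 occupy positions 3–5 → average rank 4.
Group B values → pooled ranks: 5.5→4, 6.7→2
Mean rank = (4 + 2) / 2 = 3.00

3.00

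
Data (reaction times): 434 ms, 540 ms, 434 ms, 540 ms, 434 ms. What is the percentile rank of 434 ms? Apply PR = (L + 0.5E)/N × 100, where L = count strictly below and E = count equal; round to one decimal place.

N = 5.
Strictly below 434: 0. Equal to 434: 3.
PR = (0 + 0.5·3)/5 × 100 = 30.0

30.0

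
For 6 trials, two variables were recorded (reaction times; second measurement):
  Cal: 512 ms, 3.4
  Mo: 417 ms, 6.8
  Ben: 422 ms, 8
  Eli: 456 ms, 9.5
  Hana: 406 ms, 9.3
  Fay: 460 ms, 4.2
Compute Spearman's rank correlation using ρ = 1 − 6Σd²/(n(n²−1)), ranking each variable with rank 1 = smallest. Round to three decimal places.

Ranks of variable 1: 6, 2, 3, 4, 1, 5
Ranks of variable 2: 1, 3, 4, 6, 5, 2
d = r₁ − r₂: 5, -1, -1, -2, -4, 3
d²: 25, 1, 1, 4, 16, 9; Σd² = 56
ρ = 1 − 6·56/(6·35) = 1 − 336/210 = -0.600

-0.600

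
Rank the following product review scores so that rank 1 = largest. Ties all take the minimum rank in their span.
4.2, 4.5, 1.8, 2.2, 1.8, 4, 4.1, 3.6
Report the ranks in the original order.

2, 1, 7, 6, 7, 4, 3, 5

Sorted (descending): 4.5, 4.2, 4.1, 4, 3.6, 2.2, 1.8, 1.8
The 2 values of 1.8 occupy positions 7–8 → each gets rank 7.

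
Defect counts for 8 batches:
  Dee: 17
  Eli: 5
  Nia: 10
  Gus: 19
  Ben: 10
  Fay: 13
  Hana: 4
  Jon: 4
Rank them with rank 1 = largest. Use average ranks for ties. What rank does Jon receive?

7.5

Sorted (descending): 19, 17, 13, 10, 10, 5, 4, 4
The 2 values of 10 occupy positions 4–5 → average rank (4+5)/2 = 4.5.
The 2 values of 4 occupy positions 7–8 → average rank (7+8)/2 = 7.5.
Jon has value 4 → rank 7.5.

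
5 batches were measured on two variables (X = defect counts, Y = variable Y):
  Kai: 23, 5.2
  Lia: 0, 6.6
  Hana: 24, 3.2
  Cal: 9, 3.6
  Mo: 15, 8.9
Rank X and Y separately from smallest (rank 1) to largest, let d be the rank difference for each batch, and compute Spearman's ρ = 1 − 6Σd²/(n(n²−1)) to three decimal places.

-0.500

Ranks of variable 1: 4, 1, 5, 2, 3
Ranks of variable 2: 3, 4, 1, 2, 5
d = r₁ − r₂: 1, -3, 4, 0, -2
d²: 1, 9, 16, 0, 4; Σd² = 30
ρ = 1 − 6·30/(5·24) = 1 − 180/120 = -0.500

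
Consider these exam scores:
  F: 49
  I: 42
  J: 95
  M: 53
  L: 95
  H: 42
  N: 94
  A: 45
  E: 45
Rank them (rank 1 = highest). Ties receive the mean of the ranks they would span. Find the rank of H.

8.5

Sorted (descending): 95, 95, 94, 53, 49, 45, 45, 42, 42
The 2 values of 95 occupy positions 1–2 → average rank (1+2)/2 = 1.5.
The 2 values of 45 occupy positions 6–7 → average rank (6+7)/2 = 6.5.
The 2 values of 42 occupy positions 8–9 → average rank (8+9)/2 = 8.5.
H has value 42 → rank 8.5.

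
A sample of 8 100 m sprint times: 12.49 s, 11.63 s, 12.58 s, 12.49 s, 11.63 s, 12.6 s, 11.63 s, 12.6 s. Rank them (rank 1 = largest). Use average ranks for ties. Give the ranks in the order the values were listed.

4.5, 7, 3, 4.5, 7, 1.5, 7, 1.5

Sorted (descending): 12.6, 12.6, 12.58, 12.49, 12.49, 11.63, 11.63, 11.63
The 2 values of 12.6 occupy positions 1–2 → average rank (1+2)/2 = 1.5.
The 2 values of 12.49 occupy positions 4–5 → average rank (4+5)/2 = 4.5.
The 3 values of 11.63 occupy positions 6–8 → average rank 7.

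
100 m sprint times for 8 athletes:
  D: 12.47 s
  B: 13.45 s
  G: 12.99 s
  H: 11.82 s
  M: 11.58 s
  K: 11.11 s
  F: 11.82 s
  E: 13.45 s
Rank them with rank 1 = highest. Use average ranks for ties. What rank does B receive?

Sorted (descending): 13.45, 13.45, 12.99, 12.47, 11.82, 11.82, 11.58, 11.11
The 2 values of 13.45 occupy positions 1–2 → average rank (1+2)/2 = 1.5.
The 2 values of 11.82 occupy positions 5–6 → average rank (5+6)/2 = 5.5.
B has value 13.45 s → rank 1.5.

1.5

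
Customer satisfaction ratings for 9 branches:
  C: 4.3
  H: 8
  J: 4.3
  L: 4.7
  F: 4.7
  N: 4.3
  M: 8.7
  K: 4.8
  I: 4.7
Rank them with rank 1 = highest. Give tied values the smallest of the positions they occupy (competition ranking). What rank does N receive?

7

Sorted (descending): 8.7, 8, 4.8, 4.7, 4.7, 4.7, 4.3, 4.3, 4.3
The 3 values of 4.7 occupy positions 4–6 → each gets rank 4.
The 3 values of 4.3 occupy positions 7–9 → each gets rank 7.
N has value 4.3 → rank 7.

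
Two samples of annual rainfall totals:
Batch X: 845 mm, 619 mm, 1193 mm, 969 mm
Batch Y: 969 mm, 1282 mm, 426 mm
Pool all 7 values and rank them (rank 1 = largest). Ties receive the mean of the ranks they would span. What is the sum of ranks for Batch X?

16.5

Sorted (descending): 1282, 1193, 969, 969, 845, 619, 426
The 2 values of 969 occupy positions 3–4 → average rank (3+4)/2 = 3.5.
Batch X values → pooled ranks: 845→5, 619→6, 1193→2, 969→3.5
Rank sum = 5 + 6 + 2 + 3.5 = 16.5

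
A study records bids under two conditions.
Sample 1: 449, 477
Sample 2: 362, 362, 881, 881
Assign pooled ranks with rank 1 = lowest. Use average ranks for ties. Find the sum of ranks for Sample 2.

Sorted (ascending): 362, 362, 449, 477, 881, 881
The 2 values of 362 occupy positions 1–2 → average rank (1+2)/2 = 1.5.
The 2 values of 881 occupy positions 5–6 → average rank (5+6)/2 = 5.5.
Sample 2 values → pooled ranks: 362→1.5, 362→1.5, 881→5.5, 881→5.5
Rank sum = 1.5 + 1.5 + 5.5 + 5.5 = 14

14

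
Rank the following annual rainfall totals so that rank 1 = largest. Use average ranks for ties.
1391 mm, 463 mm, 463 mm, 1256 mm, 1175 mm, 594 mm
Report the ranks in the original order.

Sorted (descending): 1391, 1256, 1175, 594, 463, 463
The 2 values of 463 occupy positions 5–6 → average rank (5+6)/2 = 5.5.

1, 5.5, 5.5, 2, 3, 4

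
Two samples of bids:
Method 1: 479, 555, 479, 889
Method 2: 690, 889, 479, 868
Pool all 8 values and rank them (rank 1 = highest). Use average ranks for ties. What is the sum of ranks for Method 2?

15.5

Sorted (descending): 889, 889, 868, 690, 555, 479, 479, 479
The 2 values of 889 occupy positions 1–2 → average rank (1+2)/2 = 1.5.
The 3 values of 479 occupy positions 6–8 → average rank 7.
Method 2 values → pooled ranks: 690→4, 889→1.5, 479→7, 868→3
Rank sum = 4 + 1.5 + 7 + 3 = 15.5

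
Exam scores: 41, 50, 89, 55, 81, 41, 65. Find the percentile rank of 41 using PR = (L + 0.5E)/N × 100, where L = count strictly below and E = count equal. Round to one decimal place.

N = 7.
Strictly below 41: 0. Equal to 41: 2.
PR = (0 + 0.5·2)/7 × 100 = 14.3

14.3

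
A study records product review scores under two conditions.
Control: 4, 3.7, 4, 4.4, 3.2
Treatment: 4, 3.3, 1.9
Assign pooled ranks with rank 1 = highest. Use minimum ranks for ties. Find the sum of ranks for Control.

Sorted (descending): 4.4, 4, 4, 4, 3.7, 3.3, 3.2, 1.9
The 3 values of 4 occupy positions 2–4 → each gets rank 2.
Control values → pooled ranks: 4→2, 3.7→5, 4→2, 4.4→1, 3.2→7
Rank sum = 2 + 5 + 2 + 1 + 7 = 17

17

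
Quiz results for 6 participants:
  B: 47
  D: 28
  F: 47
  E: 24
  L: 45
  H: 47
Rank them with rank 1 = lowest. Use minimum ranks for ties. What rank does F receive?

Sorted (ascending): 24, 28, 45, 47, 47, 47
The 3 values of 47 occupy positions 4–6 → each gets rank 4.
F has value 47 → rank 4.

4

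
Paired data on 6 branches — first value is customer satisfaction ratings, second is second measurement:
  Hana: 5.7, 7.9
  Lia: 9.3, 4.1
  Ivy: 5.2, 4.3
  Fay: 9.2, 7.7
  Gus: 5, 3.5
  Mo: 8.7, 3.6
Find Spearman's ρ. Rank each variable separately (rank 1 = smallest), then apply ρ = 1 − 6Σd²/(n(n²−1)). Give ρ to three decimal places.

Ranks of variable 1: 3, 6, 2, 5, 1, 4
Ranks of variable 2: 6, 3, 4, 5, 1, 2
d = r₁ − r₂: -3, 3, -2, 0, 0, 2
d²: 9, 9, 4, 0, 0, 4; Σd² = 26
ρ = 1 − 6·26/(6·35) = 1 − 156/210 = 0.257

0.257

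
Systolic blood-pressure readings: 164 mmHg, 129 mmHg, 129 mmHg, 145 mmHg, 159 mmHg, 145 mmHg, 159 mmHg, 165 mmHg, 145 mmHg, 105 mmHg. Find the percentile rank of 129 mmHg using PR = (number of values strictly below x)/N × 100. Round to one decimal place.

10.0

N = 10.
Strictly below 129: 1. Equal to 129: 2.
PR = 1/10 × 100 = 10.0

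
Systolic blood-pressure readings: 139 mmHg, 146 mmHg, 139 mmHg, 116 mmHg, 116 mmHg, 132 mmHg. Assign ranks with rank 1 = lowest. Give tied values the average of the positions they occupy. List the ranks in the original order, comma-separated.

Sorted (ascending): 116, 116, 132, 139, 139, 146
The 2 values of 116 occupy positions 1–2 → average rank (1+2)/2 = 1.5.
The 2 values of 139 occupy positions 4–5 → average rank (4+5)/2 = 4.5.

4.5, 6, 4.5, 1.5, 1.5, 3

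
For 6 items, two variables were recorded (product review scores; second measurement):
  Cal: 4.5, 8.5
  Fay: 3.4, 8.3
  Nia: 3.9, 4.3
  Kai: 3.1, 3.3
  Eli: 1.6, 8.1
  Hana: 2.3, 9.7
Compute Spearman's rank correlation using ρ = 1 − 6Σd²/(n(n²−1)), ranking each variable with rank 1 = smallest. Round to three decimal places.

0.029

Ranks of variable 1: 6, 4, 5, 3, 1, 2
Ranks of variable 2: 5, 4, 2, 1, 3, 6
d = r₁ − r₂: 1, 0, 3, 2, -2, -4
d²: 1, 0, 9, 4, 4, 16; Σd² = 34
ρ = 1 − 6·34/(6·35) = 1 − 204/210 = 0.029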